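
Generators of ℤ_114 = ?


g generates ℤ_n iff gcd(g,n) = 1
Prime factors of 114: 2, 3, 19
Generators are g ∈ {1,...,113} not divisible by any of these primes.
Generators: {1, 5, 7, 11, 13, 17, 23, 25, 29, 31, 35, 37, 41, 43, 47, 49, 53, 55, 59, 61, 65, 67, 71, 73, 77, 79, 83, 85, 89, 91, 97, 101, 103, 107, 109, 113}
Number of generators = φ(114) = 36

Generators of ℤ_114 = {1, 5, 7, 11, 13, 17, 23, 25, 29, 31, 35, 37, 41, 43, 47, 49, 53, 55, 59, 61, 65, 67, 71, 73, 77, 79, 83, 85, 89, 91, 97, 101, 103, 107, 109, 113}


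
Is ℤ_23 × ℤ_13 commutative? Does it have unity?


Direct product ring; commutative with unity (1,1); but (1,0)·(0,1) = (0,0) gives zero divisors, so not an integral domain
Commutative: Yes
Integral domain: No
Has unity: Yes

ℤ_23 × ℤ_13: Commutative=Yes, Unity=Yes


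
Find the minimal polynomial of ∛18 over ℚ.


∛18 satisfies x³ - 18 = 0, irreducible over ℚ (no rational root; 18 is not a perfect cube)

Minimal polynomial: x³ - 18


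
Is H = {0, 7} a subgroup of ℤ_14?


Subgroup test for H = {0, 7} in (ℤ_14, +):
(1) 0 ∈ H? Yes
(2) Closure: for all a,b ∈ H, (a+b) mod 14 ∈ H? Yes
(3) Inverses: for all a ∈ H, -a mod 14 ∈ H? Yes

Yes, H is a subgroup of ℤ_14


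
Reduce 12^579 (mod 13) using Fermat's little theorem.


Fermat's little theorem: if p is prime and gcd(a,p)=1, then a^(p-1) ≡ 1 (mod p)
p = 13 is prime, gcd(12,13) = 1
Reduce exponent: 579 mod 12 = 3
So 12^579 ≡ 12^3 (mod 13)
12^3 mod 13 = 12

12^579 ≡ 12 (mod 13)


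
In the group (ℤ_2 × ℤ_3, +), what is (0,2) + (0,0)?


Operation: componentwise addition mod (2, 3)
(0,2) + (0,0) = ((a₁+b₁) mod 2, (a₂+b₂) mod 3) with a = (0,2), b = (0,0)

(0,2) + (0,0) = (0,2)


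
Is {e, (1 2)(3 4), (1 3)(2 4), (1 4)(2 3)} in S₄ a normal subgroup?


H = {e, (1 2)(3 4), (1 3)(2 4), (1 4)(2 3)} in S₄
This is the Klein four-group V₄; it is normal in S₄ (it is a union of conjugacy classes)

Yes, normal subgroup


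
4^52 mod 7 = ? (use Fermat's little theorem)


Fermat's little theorem: if p is prime and gcd(a,p)=1, then a^(p-1) ≡ 1 (mod p)
p = 7 is prime, gcd(4,7) = 1
Reduce exponent: 52 mod 6 = 4
So 4^52 ≡ 4^4 (mod 7)
4^4 mod 7 = 4

4^52 ≡ 4 (mod 7)


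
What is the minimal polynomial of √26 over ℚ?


√26 satisfies x² - 26 = 0, irreducible over ℚ since 26 is squarefree

Minimal polynomial: x² - 26


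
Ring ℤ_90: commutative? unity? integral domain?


ℤ_90 is a commutative ring with unity 1; 90 = 2×45 is composite, so 2·45 ≡ 0 gives zero divisors (not an integral domain)
Commutative: Yes
Integral domain: No
Has unity: Yes

ℤ_90: Commutative=Yes, Unity=Yes


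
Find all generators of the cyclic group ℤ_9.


g generates ℤ_n iff gcd(g,n) = 1
Checking each g ∈ {1,...,8}:
gcd(1,9) = 1
gcd(2,9) = 1
gcd(3,9) = 3
gcd(4,9) = 1
gcd(5,9) = 1
gcd(6,9) = 3
gcd(7,9) = 1
gcd(8,9) = 1
Generators: {1, 2, 4, 5, 7, 8}
Number of generators = φ(9) = 6

Generators of ℤ_9 = {1, 2, 4, 5, 7, 8}


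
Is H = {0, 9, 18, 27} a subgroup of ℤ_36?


Subgroup test for H = {0, 9, 18, 27} in (ℤ_36, +):
(1) 0 ∈ H? Yes
(2) Closure: for all a,b ∈ H, (a+b) mod 36 ∈ H? Yes
(3) Inverses: for all a ∈ H, -a mod 36 ∈ H? Yes

Yes, H is a subgroup of ℤ_36


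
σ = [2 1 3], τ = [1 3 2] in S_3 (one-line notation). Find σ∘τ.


σ∘τ: apply τ first, then σ
1 →τ 1 →σ 2
2 →τ 3 →σ 3
3 →τ 2 →σ 1

σ∘τ = [2 3 1]


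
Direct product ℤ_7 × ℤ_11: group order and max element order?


|ℤ_7 × ℤ_11| = 7 × 11 = 77
Max element order = lcm(7,11) = 77
Cyclic? Yes (gcd=1)

|ℤ_7×ℤ_11| = 77, max element order = 77


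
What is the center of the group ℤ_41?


Z(G) = {g ∈ G | gx = xg for all x ∈ G}
ℤ_41 is abelian, so Z(G) = G

Z(ℤ_41) = ℤ_41


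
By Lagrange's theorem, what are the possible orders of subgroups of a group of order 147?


Lagrange's theorem: |H| divides |G|
|G| = 147
Divisors of 147: 1, 3, 7, 21, 49, 147

Possible subgroup orders: {1, 3, 7, 21, 49, 147}


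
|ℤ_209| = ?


ℤ_n has n elements.

|ℤ_209| = 209


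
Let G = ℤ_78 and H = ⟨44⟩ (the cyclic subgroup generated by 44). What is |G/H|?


|⟨44⟩| = n / gcd(44, 78) = 78 / 2 = 39
H is normal (ℤ_78 is abelian).
|G/H| = |G| / |H| = 78 / 39 = 2

|G/H| = 2


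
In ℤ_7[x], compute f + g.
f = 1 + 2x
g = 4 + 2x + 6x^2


Add coefficients mod 7:
x^0: 1 + 4 = 5 (mod 7)
x^1: 2 + 2 = 4 (mod 7)
x^2: 0 + 6 = 6 (mod 7)
Result: 5 + 4x + 6x^2

f + g = 5 + 4x + 6x^2


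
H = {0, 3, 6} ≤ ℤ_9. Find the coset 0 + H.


0 + H = {0 + h (mod 9) : h ∈ H}
0+0=0, 0+3=3, 0+6=6

0 + H = {0, 3, 6}


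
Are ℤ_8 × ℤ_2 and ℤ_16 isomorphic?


Comparing ℤ_8 × ℤ_2 and ℤ_16:
gcd(8,2) = 2 ≠ 1. Max element order in ℤ_8×ℤ_2 is lcm(8,2) = 8 < 16, so it has no element of order 16

No, ℤ_8 × ℤ_2 ≇ ℤ_16


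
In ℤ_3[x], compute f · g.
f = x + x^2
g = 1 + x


Expand and collect like terms; reduce coefficients mod 3:
x^0: 0·1 = 0 ≡ 0 (mod 3)
x^1: 0·1 + 1·1 = 1 ≡ 1 (mod 3)
x^2: 1·1 + 1·1 = 2 ≡ 2 (mod 3)
x^3: 1·1 = 1 ≡ 1 (mod 3)
Result: x + 2x^2 + x^3

f · g = x + 2x^2 + x^3


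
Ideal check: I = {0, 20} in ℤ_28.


Check ideal conditions for I = {0, 20} in ℤ_28:
(1) I is an additive subgroup? No
(2) For r ∈ ℤ_28 and a ∈ I: r·a ∈ I? No  [counterexample: r=2, a=20, r·a mod 28 = 12 ∉ I]

No, I is not an ideal of ℤ_28


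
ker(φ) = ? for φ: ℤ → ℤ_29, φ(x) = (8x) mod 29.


Kernel = preimage of identity
ker(φ) = {x ∈ ℤ : 8x ≡ 0 (mod 29)}. gcd(8,29) = 1, so 8x ≡ 0 (mod 29) ⟺ x ≡ 0 (mod 29/1 = 29). Hence ker(φ) = 29ℤ

ker(φ) = 29ℤ


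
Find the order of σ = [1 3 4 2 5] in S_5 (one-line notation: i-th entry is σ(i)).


Cycle decomposition: (2 3 4)
Cycle lengths: 3
Order = lcm(3) = 3

ord(σ) = 3


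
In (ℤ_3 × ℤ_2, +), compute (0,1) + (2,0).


Operation: componentwise addition mod (3, 2)
(0,1) + (2,0) = ((a₁+b₁) mod 3, (a₂+b₂) mod 2) with a = (0,1), b = (2,0)

(0,1) + (2,0) = (2,1)


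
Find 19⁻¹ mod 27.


Use the extended Euclidean algorithm to write 1 = 19·s + 27·t; then s mod 27 is the inverse.
Euclidean algorithm:
  19 = 0·27 + 19
  27 = 1·19 + 8
  19 = 2·8 + 3
  8 = 2·3 + 2
  3 = 1·2 + 1
  2 = 2·1 + 0
gcd(19,27) = 1
Back-substitution gives: 19·(10) + 27·(-7) = 1
So 19⁻¹ ≡ 10 ≡ 10 (mod 27)
Check: 19 × 10 = 190 ≡ 1 (mod 27) ✓

19⁻¹ ≡ 10 (mod 27)


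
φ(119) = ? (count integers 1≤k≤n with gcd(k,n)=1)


Factor n: 119 = 7 × 17
φ(n) = n · ∏(1 - 1/p) over distinct primes p | n
φ(119) = 119 · (1 - 1/7) · (1 - 1/17) = 96

φ(119) = 96


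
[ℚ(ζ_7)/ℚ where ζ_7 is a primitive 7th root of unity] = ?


[ℚ(ζ_n):ℚ] = deg Φ_n(x) = φ(n). Here φ(7) = 6

[ℚ(ζ_7)/ℚ where ζ_7 is a primitive 7th root of unity] = 6


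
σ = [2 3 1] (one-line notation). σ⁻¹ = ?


To find σ⁻¹, swap domain and range:
σ(1) = 2 → σ⁻¹(2) = 1
σ(2) = 3 → σ⁻¹(3) = 2
σ(3) = 1 → σ⁻¹(1) = 3

σ⁻¹ = [3 1 2]


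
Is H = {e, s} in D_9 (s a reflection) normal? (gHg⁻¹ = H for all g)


H = {e, s} in D_9 (s a reflection)
r·s·r⁻¹ = sr⁻² ≠ s for n ≥ 3, so {e, s} is not closed under conjugation

No, not a normal subgroup


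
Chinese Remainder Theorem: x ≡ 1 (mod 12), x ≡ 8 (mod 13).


m₁ = 12, m₂ = 13, gcd = 1, so CRT applies. M = m₁·m₂ = 156
Let M₁ = M/m₁ = 13, M₂ = M/m₂ = 12
Find y₁ ≡ M₁⁻¹ (mod m₁): 13⁻¹ ≡ 1 (mod 12)
Find y₂ ≡ M₂⁻¹ (mod m₂): 12⁻¹ ≡ 12 (mod 13)
x = a₁·M₁·y₁ + a₂·M₂·y₂ = 1·13·1 + 8·12·12 = 1165
Reduce mod 156: x ≡ 73
Check: 73 mod 12 = 1 ✓, 73 mod 13 = 8 ✓

x ≡ 73 (mod 156)


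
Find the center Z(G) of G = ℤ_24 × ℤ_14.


Z(G) = {g ∈ G | gx = xg for all x ∈ G}
Direct product of abelian groups is abelian, so Z(G) = G

Z(ℤ_24 × ℤ_14) = ℤ_24 × ℤ_14


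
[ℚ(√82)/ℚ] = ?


√82 has minimal polynomial x² - 82 (irreducible over ℚ since 82 is squarefree)

[ℚ(√82)/ℚ] = 2


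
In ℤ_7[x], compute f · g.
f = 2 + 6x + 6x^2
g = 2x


Expand and collect like terms; reduce coefficients mod 7:
x^0: 2·0 = 0 ≡ 0 (mod 7)
x^1: 2·2 + 6·0 = 4 ≡ 4 (mod 7)
x^2: 6·2 + 6·0 = 12 ≡ 5 (mod 7)
x^3: 6·2 = 12 ≡ 5 (mod 7)
Result: 4x + 5x^2 + 5x^3

f · g = 4x + 5x^2 + 5x^3


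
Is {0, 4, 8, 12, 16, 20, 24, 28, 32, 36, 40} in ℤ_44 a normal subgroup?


H = {0, 4, 8, 12, 16, 20, 24, 28, 32, 36, 40} in ℤ_44
ℤ_44 is abelian; every subgroup of an abelian group is normal

Yes, normal subgroup


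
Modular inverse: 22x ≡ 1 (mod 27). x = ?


Use the extended Euclidean algorithm to write 1 = 22·s + 27·t; then s mod 27 is the inverse.
Euclidean algorithm:
  22 = 0·27 + 22
  27 = 1·22 + 5
  22 = 4·5 + 2
  5 = 2·2 + 1
  2 = 2·1 + 0
gcd(22,27) = 1
Back-substitution gives: 22·(-11) + 27·(9) = 1
So 22⁻¹ ≡ -11 ≡ 16 (mod 27)
Check: 22 × 16 = 352 ≡ 1 (mod 27) ✓

22⁻¹ ≡ 16 (mod 27)


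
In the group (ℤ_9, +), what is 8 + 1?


Operation: addition mod 9
8 + 1 = (a + b) mod 9 with a = 8, b = 1

8 + 1 = 0


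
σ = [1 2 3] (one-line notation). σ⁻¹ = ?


To find σ⁻¹, swap domain and range:
σ(1) = 1 → σ⁻¹(1) = 1
σ(2) = 2 → σ⁻¹(2) = 2
σ(3) = 3 → σ⁻¹(3) = 3

σ⁻¹ = [1 2 3]


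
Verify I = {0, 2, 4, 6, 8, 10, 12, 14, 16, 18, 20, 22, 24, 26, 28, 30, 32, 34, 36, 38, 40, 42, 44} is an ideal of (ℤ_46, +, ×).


Check ideal conditions for I = {0, 2, 4, 6, 8, 10, 12, 14, 16, 18, 20, 22, 24, 26, 28, 30, 32, 34, 36, 38, 40, 42, 44} in ℤ_46:
(1) I is an additive subgroup? Yes
(2) For r ∈ ℤ_46 and a ∈ I: r·a ∈ I? Yes

Yes, I is an ideal of ℤ_46


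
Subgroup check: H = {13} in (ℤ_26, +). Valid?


Subgroup test for H = {13} in (ℤ_26, +):
(1) 0 ∈ H? No
(2) Closure: for all a,b ∈ H, (a+b) mod 26 ∈ H? No  [counterexample: 13 + 13 = 0 ∉ H]
(3) Inverses: for all a ∈ H, -a mod 26 ∈ H? Yes

No, H is not a subgroup of ℤ_26


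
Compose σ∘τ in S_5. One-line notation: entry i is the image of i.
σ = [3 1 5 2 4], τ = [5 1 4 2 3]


σ∘τ: apply τ first, then σ
1 →τ 5 →σ 4
2 →τ 1 →σ 3
3 →τ 4 →σ 2
4 →τ 2 →σ 1
5 →τ 3 →σ 5

σ∘τ = [4 3 2 1 5]


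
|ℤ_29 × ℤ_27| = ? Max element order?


|ℤ_29 × ℤ_27| = 29 × 27 = 783
Max element order = lcm(29,27) = 783
Cyclic? Yes (gcd=1)

|ℤ_29×ℤ_27| = 783, max element order = 783


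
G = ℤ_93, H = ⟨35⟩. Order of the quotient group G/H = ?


|⟨35⟩| = n / gcd(35, 93) = 93 / 1 = 93
H is normal (ℤ_93 is abelian).
|G/H| = |G| / |H| = 93 / 93 = 1

|G/H| = 1


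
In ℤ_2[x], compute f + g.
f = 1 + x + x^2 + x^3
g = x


Add coefficients mod 2:
x^0: 1 + 0 = 1 (mod 2)
x^1: 1 + 1 = 0 (mod 2)
x^2: 1 + 0 = 1 (mod 2)
x^3: 1 + 0 = 1 (mod 2)
Result: 1 + x^2 + x^3

f + g = 1 + x^2 + x^3


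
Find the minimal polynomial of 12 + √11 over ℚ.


Let α = 12 + √11. Then α - 12 = √11, so (α - 12)² = 11, giving α² - 24α + 133 = 0. Degree 2 and α ∉ ℚ, so this is the minimal polynomial.

Minimal polynomial: x² - 24x + 133


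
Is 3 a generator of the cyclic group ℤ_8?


g generates ℤ_n iff gcd(g, n) = 1
gcd(3, 8) = 1
Since gcd = 1, 3 is a generator.

Yes, 3 generates ℤ_8


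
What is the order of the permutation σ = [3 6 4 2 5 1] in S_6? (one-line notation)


Cycle decomposition: (1 3 4 2 6)
Cycle lengths: 5
Order = lcm(5) = 5

ord(σ) = 5


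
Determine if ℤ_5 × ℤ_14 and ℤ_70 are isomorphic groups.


Comparing ℤ_5 × ℤ_14 and ℤ_70:
gcd(5,14) = 1, so ℤ_5 × ℤ_14 ≅ ℤ_70 (CRT)

Yes, ℤ_5 × ℤ_14 ≅ ℤ_70


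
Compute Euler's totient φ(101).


Factor n: 101 = 101
φ(n) = n · ∏(1 - 1/p) over distinct primes p | n
φ(101) = 101 · (1 - 1/101) = 100

φ(101) = 100


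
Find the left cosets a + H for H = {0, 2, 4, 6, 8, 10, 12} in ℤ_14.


H = {0, 2, 4, 6, 8, 10, 12}, |H| = 7
Number of cosets = |G|/|H| = 14/7 = 2
0 + H = {0, 2, 4, 6, 8, 10, 12}
1 + H = {1, 3, 5, 7, 9, 11, 13}

Cosets: 0+H={0,2,4,6,8,10,12}; 1+H={1,3,5,7,9,11,13}


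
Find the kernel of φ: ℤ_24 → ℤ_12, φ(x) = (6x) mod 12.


Kernel = preimage of identity
ker(φ) = {x ∈ ℤ_24 : 6x ≡ 0 (mod 12)}. Since 12 | 24, φ is well-defined. The kernel is the cyclic subgroup ⟨2⟩ of ℤ_24 (order 12), i.e. {0, 2, 4, 6, 8, 10, 12, 14, 16, 18, 20, 22}

ker(φ) = {0, 2, 4, 6, 8, 10, 12, 14, 16, 18, 20, 22}


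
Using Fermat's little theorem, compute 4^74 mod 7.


Fermat's little theorem: if p is prime and gcd(a,p)=1, then a^(p-1) ≡ 1 (mod p)
p = 7 is prime, gcd(4,7) = 1
Reduce exponent: 74 mod 6 = 2
So 4^74 ≡ 4^2 (mod 7)
4^2 mod 7 = 2

4^74 ≡ 2 (mod 7)


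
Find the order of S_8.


|S_n| = n! (number of permutations of n symbols)
|S_8| = 8! = 40320

|S_8| = 40320


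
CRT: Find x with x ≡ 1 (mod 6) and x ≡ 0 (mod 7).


m₁ = 6, m₂ = 7, gcd = 1, so CRT applies. M = m₁·m₂ = 42
Let M₁ = M/m₁ = 7, M₂ = M/m₂ = 6
Find y₁ ≡ M₁⁻¹ (mod m₁): 7⁻¹ ≡ 1 (mod 6)
Find y₂ ≡ M₂⁻¹ (mod m₂): 6⁻¹ ≡ 6 (mod 7)
x = a₁·M₁·y₁ + a₂·M₂·y₂ = 1·7·1 + 0·6·6 = 7
Reduce mod 42: x ≡ 7
Check: 7 mod 6 = 1 ✓, 7 mod 7 = 0 ✓

x ≡ 7 (mod 42)


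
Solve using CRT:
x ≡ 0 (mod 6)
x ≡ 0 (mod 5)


m₁ = 6, m₂ = 5, gcd = 1, so CRT applies. M = m₁·m₂ = 30
Let M₁ = M/m₁ = 5, M₂ = M/m₂ = 6
Find y₁ ≡ M₁⁻¹ (mod m₁): 5⁻¹ ≡ 5 (mod 6)
Find y₂ ≡ M₂⁻¹ (mod m₂): 6⁻¹ ≡ 1 (mod 5)
x = a₁·M₁·y₁ + a₂·M₂·y₂ = 0·5·5 + 0·6·1 = 0
Reduce mod 30: x ≡ 0
Check: 0 mod 6 = 0 ✓, 0 mod 5 = 0 ✓

x ≡ 0 (mod 30)


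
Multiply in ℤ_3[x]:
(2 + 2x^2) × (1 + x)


Expand and collect like terms; reduce coefficients mod 3:
x^0: 2·1 = 2 ≡ 2 (mod 3)
x^1: 2·1 + 0·1 = 2 ≡ 2 (mod 3)
x^2: 0·1 + 2·1 = 2 ≡ 2 (mod 3)
x^3: 2·1 = 2 ≡ 2 (mod 3)
Result: 2 + 2x + 2x^2 + 2x^3

f · g = 2 + 2x + 2x^2 + 2x^3


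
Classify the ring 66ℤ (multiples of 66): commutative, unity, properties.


66ℤ is a commutative ring under +,× but has no multiplicative identity (1 ∉ 66ℤ); it has no zero divisors, but without unity it is not an integral domain
Commutative: Yes
Integral domain: No
Has unity: No

66ℤ (multiples of 66): Commutative=Yes, Unity=No


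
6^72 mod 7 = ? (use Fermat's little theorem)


Fermat's little theorem: if p is prime and gcd(a,p)=1, then a^(p-1) ≡ 1 (mod p)
p = 7 is prime, gcd(6,7) = 1
Reduce exponent: 72 mod 6 = 0
So 6^72 ≡ 6^0 (mod 7)
6^0 = 1

6^72 ≡ 1 (mod 7)


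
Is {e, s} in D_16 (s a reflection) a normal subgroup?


H = {e, s} in D_16 (s a reflection)
r·s·r⁻¹ = sr⁻² ≠ s for n ≥ 3, so {e, s} is not closed under conjugation

No, not a normal subgroup


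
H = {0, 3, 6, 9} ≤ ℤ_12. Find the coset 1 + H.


1 + H = {1 + h (mod 12) : h ∈ H}
1+0=1, 1+3=4, 1+6=7, 1+9=10

1 + H = {1, 4, 7, 10}


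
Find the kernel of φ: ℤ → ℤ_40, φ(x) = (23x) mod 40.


Kernel = preimage of identity
ker(φ) = {x ∈ ℤ : 23x ≡ 0 (mod 40)}. gcd(23,40) = 1, so 23x ≡ 0 (mod 40) ⟺ x ≡ 0 (mod 40/1 = 40). Hence ker(φ) = 40ℤ

ker(φ) = 40ℤ


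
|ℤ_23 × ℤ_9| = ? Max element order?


|ℤ_23 × ℤ_9| = 23 × 9 = 207
Max element order = lcm(23,9) = 207
Cyclic? Yes (gcd=1)

|ℤ_23×ℤ_9| = 207, max element order = 207


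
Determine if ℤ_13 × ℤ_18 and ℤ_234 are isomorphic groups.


Comparing ℤ_13 × ℤ_18 and ℤ_234:
gcd(13,18) = 1, so ℤ_13 × ℤ_18 ≅ ℤ_234 (CRT)

Yes, ℤ_13 × ℤ_18 ≅ ℤ_234


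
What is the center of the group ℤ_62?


Z(G) = {g ∈ G | gx = xg for all x ∈ G}
ℤ_62 is abelian, so Z(G) = G

Z(ℤ_62) = ℤ_62


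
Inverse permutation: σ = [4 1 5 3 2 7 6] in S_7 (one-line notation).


To find σ⁻¹, swap domain and range:
σ(1) = 4 → σ⁻¹(4) = 1
σ(2) = 1 → σ⁻¹(1) = 2
σ(3) = 5 → σ⁻¹(5) = 3
σ(4) = 3 → σ⁻¹(3) = 4
σ(5) = 2 → σ⁻¹(2) = 5
σ(6) = 7 → σ⁻¹(7) = 6
σ(7) = 6 → σ⁻¹(6) = 7

σ⁻¹ = [2 5 4 1 3 7 6]


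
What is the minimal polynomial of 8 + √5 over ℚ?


Let α = 8 + √5. Then α - 8 = √5, so (α - 8)² = 5, giving α² - 16α + 59 = 0. Degree 2 and α ∉ ℚ, so this is the minimal polynomial.

Minimal polynomial: x² - 16x + 59


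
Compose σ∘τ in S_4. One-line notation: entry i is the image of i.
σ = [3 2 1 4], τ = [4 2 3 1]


σ∘τ: apply τ first, then σ
1 →τ 4 →σ 4
2 →τ 2 →σ 2
3 →τ 3 →σ 1
4 →τ 1 →σ 3

σ∘τ = [4 2 1 3]


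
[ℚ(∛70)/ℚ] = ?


∛70 has minimal polynomial x³ - 70 (irreducible over ℚ since 70 is not a perfect cube)

[ℚ(∛70)/ℚ] = 3


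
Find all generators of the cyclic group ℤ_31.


g generates ℤ_n iff gcd(g,n) = 1
Prime factors of 31: 31
Generators are g ∈ {1,...,30} not divisible by any of these primes.
Generators: {1, 2, 3, 4, 5, 6, 7, 8, 9, 10, 11, 12, 13, 14, 15, 16, 17, 18, 19, 20, 21, 22, 23, 24, 25, 26, 27, 28, 29, 30}
Number of generators = φ(31) = 30

Generators of ℤ_31 = {1, 2, 3, 4, 5, 6, 7, 8, 9, 10, 11, 12, 13, 14, 15, 16, 17, 18, 19, 20, 21, 22, 23, 24, 25, 26, 27, 28, 29, 30}


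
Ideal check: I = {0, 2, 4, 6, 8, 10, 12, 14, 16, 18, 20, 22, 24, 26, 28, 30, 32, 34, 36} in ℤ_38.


Check ideal conditions for I = {0, 2, 4, 6, 8, 10, 12, 14, 16, 18, 20, 22, 24, 26, 28, 30, 32, 34, 36} in ℤ_38:
(1) I is an additive subgroup? Yes
(2) For r ∈ ℤ_38 and a ∈ I: r·a ∈ I? Yes

Yes, I is an ideal of ℤ_38


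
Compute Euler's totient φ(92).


Factor n: 92 = 2^2 × 23
φ(n) = n · ∏(1 - 1/p) over distinct primes p | n
φ(92) = 92 · (1 - 1/2) · (1 - 1/23) = 44

φ(92) = 44


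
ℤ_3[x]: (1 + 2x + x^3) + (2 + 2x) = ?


Add coefficients mod 3:
x^0: 1 + 2 = 0 (mod 3)
x^1: 2 + 2 = 1 (mod 3)
x^2: 0 + 0 = 0 (mod 3)
x^3: 1 + 0 = 1 (mod 3)
Result: x + x^3

f + g = x + x^3


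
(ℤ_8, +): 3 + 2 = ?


Operation: addition mod 8
3 + 2 = (a + b) mod 8 with a = 3, b = 2

3 + 2 = 5


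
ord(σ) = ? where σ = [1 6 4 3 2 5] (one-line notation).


Cycle decomposition: (2 6 5) (3 4)
Cycle lengths: 3, 2
Order = lcm(3, 2) = 6

ord(σ) = 6


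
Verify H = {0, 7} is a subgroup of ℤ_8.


Subgroup test for H = {0, 7} in (ℤ_8, +):
(1) 0 ∈ H? Yes
(2) Closure: for all a,b ∈ H, (a+b) mod 8 ∈ H? No  [counterexample: 7 + 7 = 6 ∉ H]
(3) Inverses: for all a ∈ H, -a mod 8 ∈ H? No

No, H is not a subgroup of ℤ_8


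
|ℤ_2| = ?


ℤ_n has n elements.

|ℤ_2| = 2


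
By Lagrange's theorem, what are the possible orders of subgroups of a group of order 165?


Lagrange's theorem: |H| divides |G|
|G| = 165
Divisors of 165: 1, 3, 5, 11, 15, 33, 55, 165

Possible subgroup orders: {1, 3, 5, 11, 15, 33, 55, 165}


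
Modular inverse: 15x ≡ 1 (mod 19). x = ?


Use the extended Euclidean algorithm to write 1 = 15·s + 19·t; then s mod 19 is the inverse.
Euclidean algorithm:
  15 = 0·19 + 15
  19 = 1·15 + 4
  15 = 3·4 + 3
  4 = 1·3 + 1
  3 = 3·1 + 0
gcd(15,19) = 1
Back-substitution gives: 15·(-5) + 19·(4) = 1
So 15⁻¹ ≡ -5 ≡ 14 (mod 19)
Check: 15 × 14 = 210 ≡ 1 (mod 19) ✓

15⁻¹ ≡ 14 (mod 19)


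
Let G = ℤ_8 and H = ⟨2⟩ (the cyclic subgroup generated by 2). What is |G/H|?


|⟨2⟩| = n / gcd(2, 8) = 8 / 2 = 4
H is normal (ℤ_8 is abelian).
|G/H| = |G| / |H| = 8 / 4 = 2

|G/H| = 2


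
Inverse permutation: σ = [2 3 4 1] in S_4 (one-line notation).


To find σ⁻¹, swap domain and range:
σ(1) = 2 → σ⁻¹(2) = 1
σ(2) = 3 → σ⁻¹(3) = 2
σ(3) = 4 → σ⁻¹(4) = 3
σ(4) = 1 → σ⁻¹(1) = 4

σ⁻¹ = [4 1 2 3]


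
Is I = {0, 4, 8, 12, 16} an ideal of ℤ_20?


Check ideal conditions for I = {0, 4, 8, 12, 16} in ℤ_20:
(1) I is an additive subgroup? Yes
(2) For r ∈ ℤ_20 and a ∈ I: r·a ∈ I? Yes

Yes, I is an ideal of ℤ_20


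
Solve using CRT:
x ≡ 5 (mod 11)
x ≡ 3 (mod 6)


m₁ = 11, m₂ = 6, gcd = 1, so CRT applies. M = m₁·m₂ = 66
Let M₁ = M/m₁ = 6, M₂ = M/m₂ = 11
Find y₁ ≡ M₁⁻¹ (mod m₁): 6⁻¹ ≡ 2 (mod 11)
Find y₂ ≡ M₂⁻¹ (mod m₂): 11⁻¹ ≡ 5 (mod 6)
x = a₁·M₁·y₁ + a₂·M₂·y₂ = 5·6·2 + 3·11·5 = 225
Reduce mod 66: x ≡ 27
Check: 27 mod 11 = 5 ✓, 27 mod 6 = 3 ✓

x ≡ 27 (mod 66)


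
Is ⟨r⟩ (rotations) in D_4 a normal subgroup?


H = ⟨r⟩ (rotations) in D_4
The rotation subgroup ⟨r⟩ has index 2 in D_4, so it is normal

Yes, normal subgroup


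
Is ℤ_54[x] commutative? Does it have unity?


ℤ_54 has zero divisors (2·27 ≡ 0), and these lift to constant zero divisors in ℤ_54[x]; so not an integral domain
Commutative: Yes
Integral domain: No
Has unity: Yes

ℤ_54[x]: Commutative=Yes, Unity=Yes


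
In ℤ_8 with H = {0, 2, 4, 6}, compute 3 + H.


3 + H = {3 + h (mod 8) : h ∈ H}
3+0=3, 3+2=5, 3+4=7, 3+6=1
3 + H = {1, 3, 5, 7} = 1 + H

3 + H = {1, 3, 5, 7}


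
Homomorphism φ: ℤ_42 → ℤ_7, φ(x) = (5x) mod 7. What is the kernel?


Kernel = preimage of identity
ker(φ) = {x ∈ ℤ_42 : 5x ≡ 0 (mod 7)}. Since 7 | 42, φ is well-defined. The kernel is the cyclic subgroup ⟨7⟩ of ℤ_42 (order 6), i.e. {0, 7, 14, 21, 28, 35}

ker(φ) = {0, 7, 14, 21, 28, 35}


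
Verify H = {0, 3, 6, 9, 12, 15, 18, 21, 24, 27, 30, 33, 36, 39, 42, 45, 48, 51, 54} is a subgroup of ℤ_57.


Subgroup test for H = {0, 3, 6, 9, 12, 15, 18, 21, 24, 27, 30, 33, 36, 39, 42, 45, 48, 51, 54} in (ℤ_57, +):
(1) 0 ∈ H? Yes
(2) Closure: for all a,b ∈ H, (a+b) mod 57 ∈ H? Yes
(3) Inverses: for all a ∈ H, -a mod 57 ∈ H? Yes

Yes, H is a subgroup of ℤ_57


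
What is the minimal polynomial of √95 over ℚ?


√95 satisfies x² - 95 = 0, irreducible over ℚ since 95 is squarefree

Minimal polynomial: x² - 95


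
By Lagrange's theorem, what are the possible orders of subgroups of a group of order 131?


Lagrange's theorem: |H| divides |G|
|G| = 131
Divisors of 131: 1, 131

Possible subgroup orders: {1, 131}


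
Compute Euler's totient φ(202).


Factor n: 202 = 2 × 101
φ(n) = n · ∏(1 - 1/p) over distinct primes p | n
φ(202) = 202 · (1 - 1/2) · (1 - 1/101) = 100

φ(202) = 100


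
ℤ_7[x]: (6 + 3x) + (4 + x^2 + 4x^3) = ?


Add coefficients mod 7:
x^0: 6 + 4 = 3 (mod 7)
x^1: 3 + 0 = 3 (mod 7)
x^2: 0 + 1 = 1 (mod 7)
x^3: 0 + 4 = 4 (mod 7)
Result: 3 + 3x + x^2 + 4x^3

f + g = 3 + 3x + x^2 + 4x^3


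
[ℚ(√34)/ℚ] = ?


√34 has minimal polynomial x² - 34 (irreducible over ℚ since 34 is squarefree)

[ℚ(√34)/ℚ] = 2


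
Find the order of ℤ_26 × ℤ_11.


|A × B| = |A| · |B|
|ℤ_26 × ℤ_11| = 26 × 11 = 286

|ℤ_26 × ℤ_11| = 286


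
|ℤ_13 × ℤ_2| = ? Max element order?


|ℤ_13 × ℤ_2| = 13 × 2 = 26
Max element order = lcm(13,2) = 26
Cyclic? Yes (gcd=1)

|ℤ_13×ℤ_2| = 26, max element order = 26


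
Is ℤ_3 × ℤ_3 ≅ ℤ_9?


Comparing ℤ_3 × ℤ_3 and ℤ_9:
gcd(3,3) = 3 ≠ 1. Max element order in ℤ_3×ℤ_3 is lcm(3,3) = 3 < 9, so it has no element of order 9

No, ℤ_3 × ℤ_3 ≇ ℤ_9


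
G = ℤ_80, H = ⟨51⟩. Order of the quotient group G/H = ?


|⟨51⟩| = n / gcd(51, 80) = 80 / 1 = 80
H is normal (ℤ_80 is abelian).
|G/H| = |G| / |H| = 80 / 80 = 1

|G/H| = 1


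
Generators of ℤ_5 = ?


g generates ℤ_n iff gcd(g,n) = 1
Checking each g ∈ {1,...,4}:
gcd(1,5) = 1
gcd(2,5) = 1
gcd(3,5) = 1
gcd(4,5) = 1
Generators: {1, 2, 3, 4}
Number of generators = φ(5) = 4

Generators of ℤ_5 = {1, 2, 3, 4}


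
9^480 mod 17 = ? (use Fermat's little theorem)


Fermat's little theorem: if p is prime and gcd(a,p)=1, then a^(p-1) ≡ 1 (mod p)
p = 17 is prime, gcd(9,17) = 1
Reduce exponent: 480 mod 16 = 0
So 9^480 ≡ 9^0 (mod 17)
9^0 = 1

9^480 ≡ 1 (mod 17)


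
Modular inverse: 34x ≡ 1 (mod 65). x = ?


Use the extended Euclidean algorithm to write 1 = 34·s + 65·t; then s mod 65 is the inverse.
Euclidean algorithm:
  34 = 0·65 + 34
  65 = 1·34 + 31
  34 = 1·31 + 3
  31 = 10·3 + 1
  3 = 3·1 + 0
gcd(34,65) = 1
Back-substitution gives: 34·(-21) + 65·(11) = 1
So 34⁻¹ ≡ -21 ≡ 44 (mod 65)
Check: 34 × 44 = 1496 ≡ 1 (mod 65) ✓

34⁻¹ ≡ 44 (mod 65)


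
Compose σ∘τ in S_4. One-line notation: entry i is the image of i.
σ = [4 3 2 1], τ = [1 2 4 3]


σ∘τ: apply τ first, then σ
1 →τ 1 →σ 4
2 →τ 2 →σ 3
3 →τ 4 →σ 1
4 →τ 3 →σ 2

σ∘τ = [4 3 1 2]


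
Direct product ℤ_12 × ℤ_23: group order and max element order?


|ℤ_12 × ℤ_23| = 12 × 23 = 276
Max element order = lcm(12,23) = 276
Cyclic? Yes (gcd=1)

|ℤ_12×ℤ_23| = 276, max element order = 276


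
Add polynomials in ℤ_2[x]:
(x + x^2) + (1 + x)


Add coefficients mod 2:
x^0: 0 + 1 = 1 (mod 2)
x^1: 1 + 1 = 0 (mod 2)
x^2: 1 + 0 = 1 (mod 2)
Result: 1 + x^2

f + g = 1 + x^2


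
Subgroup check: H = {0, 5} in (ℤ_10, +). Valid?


Subgroup test for H = {0, 5} in (ℤ_10, +):
(1) 0 ∈ H? Yes
(2) Closure: for all a,b ∈ H, (a+b) mod 10 ∈ H? Yes
(3) Inverses: for all a ∈ H, -a mod 10 ∈ H? Yes

Yes, H is a subgroup of ℤ_10


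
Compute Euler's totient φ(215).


Factor n: 215 = 5 × 43
φ(n) = n · ∏(1 - 1/p) over distinct primes p | n
φ(215) = 215 · (1 - 1/5) · (1 - 1/43) = 168

φ(215) = 168


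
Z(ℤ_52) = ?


Z(G) = {g ∈ G | gx = xg for all x ∈ G}
ℤ_52 is abelian, so Z(G) = G

Z(ℤ_52) = ℤ_52


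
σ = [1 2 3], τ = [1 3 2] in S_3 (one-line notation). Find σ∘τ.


σ∘τ: apply τ first, then σ
1 →τ 1 →σ 1
2 →τ 3 →σ 3
3 →τ 2 →σ 2

σ∘τ = [1 3 2]


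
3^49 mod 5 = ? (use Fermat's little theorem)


Fermat's little theorem: if p is prime and gcd(a,p)=1, then a^(p-1) ≡ 1 (mod p)
p = 5 is prime, gcd(3,5) = 1
Reduce exponent: 49 mod 4 = 1
So 3^49 ≡ 3^1 (mod 5)
3^1 mod 5 = 3

3^49 ≡ 3 (mod 5)


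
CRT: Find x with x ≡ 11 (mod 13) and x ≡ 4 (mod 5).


m₁ = 13, m₂ = 5, gcd = 1, so CRT applies. M = m₁·m₂ = 65
Let M₁ = M/m₁ = 5, M₂ = M/m₂ = 13
Find y₁ ≡ M₁⁻¹ (mod m₁): 5⁻¹ ≡ 8 (mod 13)
Find y₂ ≡ M₂⁻¹ (mod m₂): 13⁻¹ ≡ 2 (mod 5)
x = a₁·M₁·y₁ + a₂·M₂·y₂ = 11·5·8 + 4·13·2 = 544
Reduce mod 65: x ≡ 24
Check: 24 mod 13 = 11 ✓, 24 mod 5 = 4 ✓

x ≡ 24 (mod 65)


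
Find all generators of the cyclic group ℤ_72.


g generates ℤ_n iff gcd(g,n) = 1
Prime factors of 72: 2, 3
Generators are g ∈ {1,...,71} not divisible by any of these primes.
Generators: {1, 5, 7, 11, 13, 17, 19, 23, 25, 29, 31, 35, 37, 41, 43, 47, 49, 53, 55, 59, 61, 65, 67, 71}
Number of generators = φ(72) = 24

Generators of ℤ_72 = {1, 5, 7, 11, 13, 17, 19, 23, 25, 29, 31, 35, 37, 41, 43, 47, 49, 53, 55, 59, 61, 65, 67, 71}


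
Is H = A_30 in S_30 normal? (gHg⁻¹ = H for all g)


H = A_30 in S_30
A_30 has index 2 in S_30, and every subgroup of index 2 is normal

Yes, normal subgroup


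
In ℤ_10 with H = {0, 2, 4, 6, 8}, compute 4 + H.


4 + H = {4 + h (mod 10) : h ∈ H}
4+0=4, 4+2=6, 4+4=8, 4+6=0, 4+8=2
4 + H = {0, 2, 4, 6, 8} = 0 + H

4 + H = {0, 2, 4, 6, 8}


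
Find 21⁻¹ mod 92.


Use the extended Euclidean algorithm to write 1 = 21·s + 92·t; then s mod 92 is the inverse.
Euclidean algorithm:
  21 = 0·92 + 21
  92 = 4·21 + 8
  21 = 2·8 + 5
  8 = 1·5 + 3
  5 = 1·3 + 2
  3 = 1·2 + 1
  2 = 2·1 + 0
gcd(21,92) = 1
Back-substitution gives: 21·(-35) + 92·(8) = 1
So 21⁻¹ ≡ -35 ≡ 57 (mod 92)
Check: 21 × 57 = 1197 ≡ 1 (mod 92) ✓

21⁻¹ ≡ 57 (mod 92)


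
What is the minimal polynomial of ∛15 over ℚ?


∛15 satisfies x³ - 15 = 0, irreducible over ℚ (no rational root; 15 is not a perfect cube)

Minimal polynomial: x³ - 15


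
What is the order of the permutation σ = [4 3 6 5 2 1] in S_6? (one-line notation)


Cycle decomposition: (1 4 5 2 3 6)
Cycle lengths: 6
Order = lcm(6) = 6

ord(σ) = 6


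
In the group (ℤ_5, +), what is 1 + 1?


Operation: addition mod 5
1 + 1 = (a + b) mod 5 with a = 1, b = 1

1 + 1 = 2


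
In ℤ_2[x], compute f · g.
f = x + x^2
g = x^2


Expand and collect like terms; reduce coefficients mod 2:
x^0: 0·0 = 0 ≡ 0 (mod 2)
x^1: 0·0 + 1·0 = 0 ≡ 0 (mod 2)
x^2: 0·1 + 1·0 + 1·0 = 0 ≡ 0 (mod 2)
x^3: 1·1 + 1·0 = 1 ≡ 1 (mod 2)
x^4: 1·1 = 1 ≡ 1 (mod 2)
Result: x^3 + x^4

f · g = x^3 + x^4


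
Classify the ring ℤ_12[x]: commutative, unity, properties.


ℤ_12 has zero divisors (2·6 ≡ 0), and these lift to constant zero divisors in ℤ_12[x]; so not an integral domain
Commutative: Yes
Integral domain: No
Has unity: Yes

ℤ_12[x]: Commutative=Yes, Unity=Yes


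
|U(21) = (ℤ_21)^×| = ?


U(n) is the group of units mod n; |U(n)| = φ(n)
|U(21)| = φ(21) = 12

|U(21) = (ℤ_21)^×| = 12


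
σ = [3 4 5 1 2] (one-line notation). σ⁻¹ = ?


To find σ⁻¹, swap domain and range:
σ(1) = 3 → σ⁻¹(3) = 1
σ(2) = 4 → σ⁻¹(4) = 2
σ(3) = 5 → σ⁻¹(5) = 3
σ(4) = 1 → σ⁻¹(1) = 4
σ(5) = 2 → σ⁻¹(2) = 5

σ⁻¹ = [4 5 1 2 3]


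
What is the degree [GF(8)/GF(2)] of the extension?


GF(8) = GF(2^3), so the extension degree is 3

[GF(8)/GF(2)] = 3


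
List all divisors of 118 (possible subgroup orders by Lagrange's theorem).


Lagrange's theorem: |H| divides |G|
|G| = 118
Divisors of 118: 1, 2, 59, 118

Possible subgroup orders: {1, 2, 59, 118}


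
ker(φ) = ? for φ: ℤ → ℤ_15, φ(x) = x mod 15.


Kernel = preimage of identity
ker(φ) = {x ∈ ℤ : x ≡ 0 (mod 15)} = 15ℤ = {0, ±15, ±30, ...}

ker(φ) = 15ℤ


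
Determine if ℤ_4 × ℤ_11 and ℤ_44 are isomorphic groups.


Comparing ℤ_4 × ℤ_11 and ℤ_44:
gcd(4,11) = 1, so ℤ_4 × ℤ_11 ≅ ℤ_44 (CRT)

Yes, ℤ_4 × ℤ_11 ≅ ℤ_44


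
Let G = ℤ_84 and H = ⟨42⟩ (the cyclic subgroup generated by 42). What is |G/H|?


|⟨42⟩| = n / gcd(42, 84) = 84 / 42 = 2
H is normal (ℤ_84 is abelian).
|G/H| = |G| / |H| = 84 / 2 = 42

|G/H| = 42


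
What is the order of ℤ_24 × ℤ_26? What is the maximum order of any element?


|ℤ_24 × ℤ_26| = 24 × 26 = 624
Max element order = lcm(24,26) = 312
Cyclic? No (gcd=2)

|ℤ_24×ℤ_26| = 624, max element order = 312


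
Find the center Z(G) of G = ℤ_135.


Z(G) = {g ∈ G | gx = xg for all x ∈ G}
ℤ_135 is abelian, so Z(G) = G

Z(ℤ_135) = ℤ_135


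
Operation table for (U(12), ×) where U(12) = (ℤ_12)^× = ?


Elements: {1, 5, 7, 11}
Operation: multiplication mod 12
Entry (a, b) = (a × b) mod 12

Cayley table:
   |  1 |  5 |  7 | 11
 1 |  1 |  5 |  7 | 11
 5 |  5 |  1 | 11 |  7
 7 |  7 | 11 |  1 |  5
11 | 11 |  7 |  5 |  1


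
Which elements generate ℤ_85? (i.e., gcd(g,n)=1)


g generates ℤ_n iff gcd(g,n) = 1
Prime factors of 85: 5, 17
Generators are g ∈ {1,...,84} not divisible by any of these primes.
Generators: {1, 2, 3, 4, 6, 7, 8, 9, 11, 12, 13, 14, 16, 18, 19, 21, 22, 23, 24, 26, 27, 28, 29, 31, 32, 33, 36, 37, 38, 39, 41, 42, 43, 44, 46, 47, 48, 49, 52, 53, 54, 56, 57, 58, 59, 61, 62, 63, 64, 66, 67, 69, 71, 72, 73, 74, 76, 77, 78, 79, 81, 82, 83, 84}
Number of generators = φ(85) = 64

Generators of ℤ_85 = {1, 2, 3, 4, 6, 7, 8, 9, 11, 12, 13, 14, 16, 18, 19, 21, 22, 23, 24, 26, 27, 28, 29, 31, 32, 33, 36, 37, 38, 39, 41, 42, 43, 44, 46, 47, 48, 49, 52, 53, 54, 56, 57, 58, 59, 61, 62, 63, 64, 66, 67, 69, 71, 72, 73, 74, 76, 77, 78, 79, 81, 82, 83, 84}


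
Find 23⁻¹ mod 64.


Use the extended Euclidean algorithm to write 1 = 23·s + 64·t; then s mod 64 is the inverse.
Euclidean algorithm:
  23 = 0·64 + 23
  64 = 2·23 + 18
  23 = 1·18 + 5
  18 = 3·5 + 3
  5 = 1·3 + 2
  3 = 1·2 + 1
  2 = 2·1 + 0
gcd(23,64) = 1
Back-substitution gives: 23·(-25) + 64·(9) = 1
So 23⁻¹ ≡ -25 ≡ 39 (mod 64)
Check: 23 × 39 = 897 ≡ 1 (mod 64) ✓

23⁻¹ ≡ 39 (mod 64)


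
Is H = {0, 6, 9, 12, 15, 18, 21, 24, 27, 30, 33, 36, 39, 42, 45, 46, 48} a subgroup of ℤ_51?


Subgroup test for H = {0, 6, 9, 12, 15, 18, 21, 24, 27, 30, 33, 36, 39, 42, 45, 46, 48} in (ℤ_51, +):
(1) 0 ∈ H? Yes
(2) Closure: for all a,b ∈ H, (a+b) mod 51 ∈ H? No  [counterexample: 6 + 46 = 1 ∉ H]
(3) Inverses: for all a ∈ H, -a mod 51 ∈ H? No

No, H is not a subgroup of ℤ_51


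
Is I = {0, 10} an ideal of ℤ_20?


Check ideal conditions for I = {0, 10} in ℤ_20:
(1) I is an additive subgroup? Yes
(2) For r ∈ ℤ_20 and a ∈ I: r·a ∈ I? Yes

Yes, I is an ideal of ℤ_20


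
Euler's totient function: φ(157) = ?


Factor n: 157 = 157
φ(n) = n · ∏(1 - 1/p) over distinct primes p | n
φ(157) = 157 · (1 - 1/157) = 156

φ(157) = 156


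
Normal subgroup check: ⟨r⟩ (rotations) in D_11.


H = ⟨r⟩ (rotations) in D_11
The rotation subgroup ⟨r⟩ has index 2 in D_11, so it is normal

Yes, normal subgroup


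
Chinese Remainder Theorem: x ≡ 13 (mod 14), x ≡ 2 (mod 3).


m₁ = 14, m₂ = 3, gcd = 1, so CRT applies. M = m₁·m₂ = 42
Let M₁ = M/m₁ = 3, M₂ = M/m₂ = 14
Find y₁ ≡ M₁⁻¹ (mod m₁): 3⁻¹ ≡ 5 (mod 14)
Find y₂ ≡ M₂⁻¹ (mod m₂): 14⁻¹ ≡ 2 (mod 3)
x = a₁·M₁·y₁ + a₂·M₂·y₂ = 13·3·5 + 2·14·2 = 251
Reduce mod 42: x ≡ 41
Check: 41 mod 14 = 13 ✓, 41 mod 3 = 2 ✓

x ≡ 41 (mod 42)


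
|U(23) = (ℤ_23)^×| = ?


U(n) is the group of units mod n; |U(n)| = φ(n)
|U(23)| = φ(23) = 22

|U(23) = (ℤ_23)^×| = 22


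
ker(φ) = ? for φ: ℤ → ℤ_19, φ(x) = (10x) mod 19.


Kernel = preimage of identity
ker(φ) = {x ∈ ℤ : 10x ≡ 0 (mod 19)}. gcd(10,19) = 1, so 10x ≡ 0 (mod 19) ⟺ x ≡ 0 (mod 19/1 = 19). Hence ker(φ) = 19ℤ

ker(φ) = 19ℤ


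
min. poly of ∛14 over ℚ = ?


∛14 satisfies x³ - 14 = 0, irreducible over ℚ (no rational root; 14 is not a perfect cube)

Minimal polynomial: x³ - 14


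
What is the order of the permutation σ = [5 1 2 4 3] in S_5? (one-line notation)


Cycle decomposition: (1 5 3 2)
Cycle lengths: 4
Order = lcm(4) = 4

ord(σ) = 4


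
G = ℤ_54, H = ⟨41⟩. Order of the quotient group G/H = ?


|⟨41⟩| = n / gcd(41, 54) = 54 / 1 = 54
H is normal (ℤ_54 is abelian).
|G/H| = |G| / |H| = 54 / 54 = 1

|G/H| = 1


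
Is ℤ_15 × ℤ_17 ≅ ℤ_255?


Comparing ℤ_15 × ℤ_17 and ℤ_255:
gcd(15,17) = 1, so ℤ_15 × ℤ_17 ≅ ℤ_255 (CRT)

Yes, ℤ_15 × ℤ_17 ≅ ℤ_255


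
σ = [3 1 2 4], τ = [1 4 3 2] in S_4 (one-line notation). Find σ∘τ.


σ∘τ: apply τ first, then σ
1 →τ 1 →σ 3
2 →τ 4 →σ 4
3 →τ 3 →σ 2
4 →τ 2 →σ 1

σ∘τ = [3 4 2 1]


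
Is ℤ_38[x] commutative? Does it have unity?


ℤ_38 has zero divisors (2·19 ≡ 0), and these lift to constant zero divisors in ℤ_38[x]; so not an integral domain
Commutative: Yes
Integral domain: No
Has unity: Yes

ℤ_38[x]: Commutative=Yes, Unity=Yes


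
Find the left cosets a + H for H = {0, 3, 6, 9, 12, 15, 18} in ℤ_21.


H = {0, 3, 6, 9, 12, 15, 18}, |H| = 7
Number of cosets = |G|/|H| = 21/7 = 3
0 + H = {0, 3, 6, 9, 12, 15, 18}
1 + H = {1, 4, 7, 10, 13, 16, 19}
2 + H = {2, 5, 8, 11, 14, 17, 20}

Cosets: 0+H={0,3,6,9,12,15,18}; 1+H={1,4,7,10,13,16,19}; 2+H={2,5,8,11,14,17,20}


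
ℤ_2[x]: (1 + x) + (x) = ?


Add coefficients mod 2:
x^0: 1 + 0 = 1 (mod 2)
x^1: 1 + 1 = 0 (mod 2)
Result: 1

f + g = 1


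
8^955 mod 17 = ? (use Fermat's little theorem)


Fermat's little theorem: if p is prime and gcd(a,p)=1, then a^(p-1) ≡ 1 (mod p)
p = 17 is prime, gcd(8,17) = 1
Reduce exponent: 955 mod 16 = 11
So 8^955 ≡ 8^11 (mod 17)
8^11 mod 17 = 2

8^955 ≡ 2 (mod 17)


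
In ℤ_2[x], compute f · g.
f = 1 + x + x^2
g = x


Expand and collect like terms; reduce coefficients mod 2:
x^0: 1·0 = 0 ≡ 0 (mod 2)
x^1: 1·1 + 1·0 = 1 ≡ 1 (mod 2)
x^2: 1·1 + 1·0 = 1 ≡ 1 (mod 2)
x^3: 1·1 = 1 ≡ 1 (mod 2)
Result: x + x^2 + x^3

f · g = x + x^2 + x^3


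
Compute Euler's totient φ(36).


Factor n: 36 = 2^2 × 3^2
φ(n) = n · ∏(1 - 1/p) over distinct primes p | n
φ(36) = 36 · (1 - 1/2) · (1 - 1/3) = 12

φ(36) = 12


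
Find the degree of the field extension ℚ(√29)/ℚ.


√29 has minimal polynomial x² - 29 (irreducible over ℚ since 29 is squarefree)

[ℚ(√29)/ℚ] = 2


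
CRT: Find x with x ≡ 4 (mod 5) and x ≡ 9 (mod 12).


m₁ = 5, m₂ = 12, gcd = 1, so CRT applies. M = m₁·m₂ = 60
Let M₁ = M/m₁ = 12, M₂ = M/m₂ = 5
Find y₁ ≡ M₁⁻¹ (mod m₁): 12⁻¹ ≡ 3 (mod 5)
Find y₂ ≡ M₂⁻¹ (mod m₂): 5⁻¹ ≡ 5 (mod 12)
x = a₁·M₁·y₁ + a₂·M₂·y₂ = 4·12·3 + 9·5·5 = 369
Reduce mod 60: x ≡ 9
Check: 9 mod 5 = 4 ✓, 9 mod 12 = 9 ✓

x ≡ 9 (mod 60)


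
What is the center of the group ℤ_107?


Z(G) = {g ∈ G | gx = xg for all x ∈ G}
ℤ_107 is abelian, so Z(G) = G

Z(ℤ_107) = ℤ_107


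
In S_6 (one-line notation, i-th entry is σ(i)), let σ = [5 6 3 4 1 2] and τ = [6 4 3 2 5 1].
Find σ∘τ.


σ∘τ: apply τ first, then σ
1 →τ 6 →σ 2
2 →τ 4 →σ 4
3 →τ 3 →σ 3
4 →τ 2 →σ 6
5 →τ 5 →σ 1
6 →τ 1 →σ 5

σ∘τ = [2 4 3 6 1 5]


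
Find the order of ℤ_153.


ℤ_n has n elements.

|ℤ_153| = 153


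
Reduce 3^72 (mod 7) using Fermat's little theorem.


Fermat's little theorem: if p is prime and gcd(a,p)=1, then a^(p-1) ≡ 1 (mod p)
p = 7 is prime, gcd(3,7) = 1
Reduce exponent: 72 mod 6 = 0
So 3^72 ≡ 3^0 (mod 7)
3^0 = 1

3^72 ≡ 1 (mod 7)


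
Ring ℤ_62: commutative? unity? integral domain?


ℤ_62 is a commutative ring with unity 1; 62 = 2×31 is composite, so 2·31 ≡ 0 gives zero divisors (not an integral domain)
Commutative: Yes
Integral domain: No
Has unity: Yes

ℤ_62: Commutative=Yes, Unity=Yes


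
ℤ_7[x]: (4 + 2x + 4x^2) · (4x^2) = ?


Expand and collect like terms; reduce coefficients mod 7:
x^0: 4·0 = 0 ≡ 0 (mod 7)
x^1: 4·0 + 2·0 = 0 ≡ 0 (mod 7)
x^2: 4·4 + 2·0 + 4·0 = 16 ≡ 2 (mod 7)
x^3: 2·4 + 4·0 = 8 ≡ 1 (mod 7)
x^4: 4·4 = 16 ≡ 2 (mod 7)
Result: 2x^2 + x^3 + 2x^4

f · g = 2x^2 + x^3 + 2x^4


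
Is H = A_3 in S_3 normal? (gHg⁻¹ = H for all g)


H = A_3 in S_3
A_3 has index 2 in S_3, and every subgroup of index 2 is normal

Yes, normal subgroup


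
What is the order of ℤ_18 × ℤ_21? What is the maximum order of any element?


|ℤ_18 × ℤ_21| = 18 × 21 = 378
Max element order = lcm(18,21) = 126
Cyclic? No (gcd=3)

|ℤ_18×ℤ_21| = 378, max element order = 126


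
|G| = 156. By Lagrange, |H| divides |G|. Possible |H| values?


Lagrange's theorem: |H| divides |G|
|G| = 156
Divisors of 156: 1, 2, 3, 4, 6, 12, 13, 26, 39, 52, 78, 156

Possible subgroup orders: {1, 2, 3, 4, 6, 12, 13, 26, 39, 52, 78, 156}


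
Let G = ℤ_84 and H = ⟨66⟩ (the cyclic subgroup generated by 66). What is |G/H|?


|⟨66⟩| = n / gcd(66, 84) = 84 / 6 = 14
H is normal (ℤ_84 is abelian).
|G/H| = |G| / |H| = 84 / 14 = 6

|G/H| = 6


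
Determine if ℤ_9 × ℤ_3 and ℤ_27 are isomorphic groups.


Comparing ℤ_9 × ℤ_3 and ℤ_27:
gcd(9,3) = 3 ≠ 1. Max element order in ℤ_9×ℤ_3 is lcm(9,3) = 9 < 27, so it has no element of order 27

No, ℤ_9 × ℤ_3 ≇ ℤ_27


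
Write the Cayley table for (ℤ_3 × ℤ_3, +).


Elements: {(0,0), (0,1), (0,2), (1,0), (1,1), (1,2), (2,0), (2,1), (2,2)}
Operation: componentwise addition mod (3, 3)
Entry (a, b) = ((a₁+b₁) mod 3, (a₂+b₂) mod 3)

Cayley table:
      | (0,0) | (0,1) | (0,2) | (1,0) | (1,1) | (1,2) | (2,0) | (2,1) | (2,2)
(0,0) | (0,0) | (0,1) | (0,2) | (1,0) | (1,1) | (1,2) | (2,0) | (2,1) | (2,2)
(0,1) | (0,1) | (0,2) | (0,0) | (1,1) | (1,2) | (1,0) | (2,1) | (2,2) | (2,0)
(0,2) | (0,2) | (0,0) | (0,1) | (1,2) | (1,0) | (1,1) | (2,2) | (2,0) | (2,1)
(1,0) | (1,0) | (1,1) | (1,2) | (2,0) | (2,1) | (2,2) | (0,0) | (0,1) | (0,2)
(1,1) | (1,1) | (1,2) | (1,0) | (2,1) | (2,2) | (2,0) | (0,1) | (0,2) | (0,0)
(1,2) | (1,2) | (1,0) | (1,1) | (2,2) | (2,0) | (2,1) | (0,2) | (0,0) | (0,1)
(2,0) | (2,0) | (2,1) | (2,2) | (0,0) | (0,1) | (0,2) | (1,0) | (1,1) | (1,2)
(2,1) | (2,1) | (2,2) | (2,0) | (0,1) | (0,2) | (0,0) | (1,1) | (1,2) | (1,0)
(2,2) | (2,2) | (2,0) | (2,1) | (0,2) | (0,0) | (0,1) | (1,2) | (1,0) | (1,1)
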